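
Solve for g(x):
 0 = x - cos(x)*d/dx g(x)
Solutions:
 g(x) = C1 + Integral(x/cos(x), x)


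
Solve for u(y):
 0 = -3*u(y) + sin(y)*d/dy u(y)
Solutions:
 u(y) = C1*(cos(y) - 1)^(3/2)/(cos(y) + 1)^(3/2)


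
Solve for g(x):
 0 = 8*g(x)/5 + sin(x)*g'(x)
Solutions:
 g(x) = C1*(cos(x) + 1)^(4/5)/(cos(x) - 1)^(4/5)


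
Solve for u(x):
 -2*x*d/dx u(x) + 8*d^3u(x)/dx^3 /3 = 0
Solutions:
 u(x) = C1 + Integral(C2*airyai(6^(1/3)*x/2) + C3*airybi(6^(1/3)*x/2), x)


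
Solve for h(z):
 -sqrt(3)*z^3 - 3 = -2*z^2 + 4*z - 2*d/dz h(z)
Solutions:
 h(z) = C1 + sqrt(3)*z^4/8 - z^3/3 + z^2 + 3*z/2


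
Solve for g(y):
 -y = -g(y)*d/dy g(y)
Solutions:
 g(y) = -sqrt(C1 + y^2)
 g(y) = sqrt(C1 + y^2)


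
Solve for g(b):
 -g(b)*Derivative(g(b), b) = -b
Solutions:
 g(b) = -sqrt(C1 + b^2)
 g(b) = sqrt(C1 + b^2)


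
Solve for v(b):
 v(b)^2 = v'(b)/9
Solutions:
 v(b) = -1/(C1 + 9*b)


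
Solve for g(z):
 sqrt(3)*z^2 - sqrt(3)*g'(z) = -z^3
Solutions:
 g(z) = C1 + sqrt(3)*z^4/12 + z^3/3


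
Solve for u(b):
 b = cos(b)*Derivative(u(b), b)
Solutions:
 u(b) = C1 + Integral(b/cos(b), b)


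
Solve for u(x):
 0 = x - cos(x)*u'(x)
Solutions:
 u(x) = C1 + Integral(x/cos(x), x)


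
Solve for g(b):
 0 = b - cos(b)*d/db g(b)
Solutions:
 g(b) = C1 + Integral(b/cos(b), b)


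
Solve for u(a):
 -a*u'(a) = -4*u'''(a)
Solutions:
 u(a) = C1 + Integral(C2*airyai(2^(1/3)*a/2) + C3*airybi(2^(1/3)*a/2), a)


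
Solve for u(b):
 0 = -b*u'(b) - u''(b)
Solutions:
 u(b) = C1 + C2*erf(sqrt(2)*b/2)


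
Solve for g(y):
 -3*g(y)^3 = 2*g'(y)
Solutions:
 g(y) = -sqrt(-1/(C1 - 3*y))
 g(y) = sqrt(-1/(C1 - 3*y))


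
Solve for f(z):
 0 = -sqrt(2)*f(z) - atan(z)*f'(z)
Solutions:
 f(z) = C1*exp(-sqrt(2)*Integral(1/atan(z), z))


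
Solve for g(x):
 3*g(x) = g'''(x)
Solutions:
 g(x) = C3*exp(3^(1/3)*x) + (C1*sin(3^(5/6)*x/2) + C2*cos(3^(5/6)*x/2))*exp(-3^(1/3)*x/2)


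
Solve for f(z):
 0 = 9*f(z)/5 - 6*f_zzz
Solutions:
 f(z) = C3*exp(10^(2/3)*3^(1/3)*z/10) + (C1*sin(10^(2/3)*3^(5/6)*z/20) + C2*cos(10^(2/3)*3^(5/6)*z/20))*exp(-10^(2/3)*3^(1/3)*z/20)


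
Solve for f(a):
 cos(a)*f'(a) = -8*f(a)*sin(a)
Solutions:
 f(a) = C1*cos(a)^8


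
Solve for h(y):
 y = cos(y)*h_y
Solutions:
 h(y) = C1 + Integral(y/cos(y), y)


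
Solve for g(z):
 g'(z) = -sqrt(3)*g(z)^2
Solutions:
 g(z) = 1/(C1 + sqrt(3)*z)


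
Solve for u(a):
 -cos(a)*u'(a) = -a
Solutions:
 u(a) = C1 + Integral(a/cos(a), a)


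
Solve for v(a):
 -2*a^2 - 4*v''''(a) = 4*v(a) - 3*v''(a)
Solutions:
 v(a) = -a^2/2 + (C1*sin(a*sin(atan(sqrt(55)/3)/2)) + C2*cos(a*sin(atan(sqrt(55)/3)/2)))*exp(-a*cos(atan(sqrt(55)/3)/2)) + (C3*sin(a*sin(atan(sqrt(55)/3)/2)) + C4*cos(a*sin(atan(sqrt(55)/3)/2)))*exp(a*cos(atan(sqrt(55)/3)/2)) - 3/4


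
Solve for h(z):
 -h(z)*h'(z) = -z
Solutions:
 h(z) = -sqrt(C1 + z^2)
 h(z) = sqrt(C1 + z^2)


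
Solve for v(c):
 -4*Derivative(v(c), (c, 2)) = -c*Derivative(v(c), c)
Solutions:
 v(c) = C1 + C2*erfi(sqrt(2)*c/4)


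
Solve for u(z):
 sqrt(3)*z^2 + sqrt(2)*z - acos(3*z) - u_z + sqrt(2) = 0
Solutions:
 u(z) = C1 + sqrt(3)*z^3/3 + sqrt(2)*z^2/2 - z*acos(3*z) + sqrt(2)*z + sqrt(1 - 9*z^2)/3


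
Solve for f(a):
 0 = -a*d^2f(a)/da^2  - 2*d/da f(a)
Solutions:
 f(a) = C1 + C2/a


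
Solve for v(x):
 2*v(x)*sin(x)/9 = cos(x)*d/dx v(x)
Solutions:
 v(x) = C1/cos(x)^(2/9)


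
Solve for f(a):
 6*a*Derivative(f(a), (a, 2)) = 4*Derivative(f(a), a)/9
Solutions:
 f(a) = C1 + C2*a^(29/27)


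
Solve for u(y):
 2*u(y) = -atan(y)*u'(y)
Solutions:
 u(y) = C1*exp(-2*Integral(1/atan(y), y))


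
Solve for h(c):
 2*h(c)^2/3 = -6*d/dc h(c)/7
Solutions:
 h(c) = 9/(C1 + 7*c)


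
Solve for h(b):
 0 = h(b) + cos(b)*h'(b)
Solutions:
 h(b) = C1*sqrt(sin(b) - 1)/sqrt(sin(b) + 1)


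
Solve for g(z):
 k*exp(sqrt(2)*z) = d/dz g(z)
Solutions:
 g(z) = C1 + sqrt(2)*k*exp(sqrt(2)*z)/2


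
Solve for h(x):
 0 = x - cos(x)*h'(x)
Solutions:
 h(x) = C1 + Integral(x/cos(x), x)


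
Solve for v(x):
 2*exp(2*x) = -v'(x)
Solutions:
 v(x) = C1 - exp(2*x)


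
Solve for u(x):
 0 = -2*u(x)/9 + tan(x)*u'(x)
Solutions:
 u(x) = C1*sin(x)^(2/9)


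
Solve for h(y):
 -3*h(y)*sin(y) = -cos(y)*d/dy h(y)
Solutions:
 h(y) = C1/cos(y)^3


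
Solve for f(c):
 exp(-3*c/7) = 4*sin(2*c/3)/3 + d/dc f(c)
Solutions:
 f(c) = C1 + 2*cos(2*c/3) - 7*exp(-3*c/7)/3


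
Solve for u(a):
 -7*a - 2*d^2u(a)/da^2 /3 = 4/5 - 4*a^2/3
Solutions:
 u(a) = C1 + C2*a + a^4/6 - 7*a^3/4 - 3*a^2/5


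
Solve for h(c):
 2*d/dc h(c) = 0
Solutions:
 h(c) = C1


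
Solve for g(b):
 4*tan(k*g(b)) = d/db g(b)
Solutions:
 g(b) = Piecewise((-asin(exp(C1*k + 4*b*k))/k + pi/k, Ne(k, 0)), (nan, True))
 g(b) = Piecewise((asin(exp(C1*k + 4*b*k))/k, Ne(k, 0)), (nan, True))


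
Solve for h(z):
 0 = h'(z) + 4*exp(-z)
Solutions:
 h(z) = C1 + 4*exp(-z)


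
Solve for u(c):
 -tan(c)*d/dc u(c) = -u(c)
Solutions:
 u(c) = C1*sin(c)


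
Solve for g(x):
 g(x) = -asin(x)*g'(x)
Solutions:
 g(x) = C1*exp(-Integral(1/asin(x), x))


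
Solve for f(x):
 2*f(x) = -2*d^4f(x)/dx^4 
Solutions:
 f(x) = (C1*sin(sqrt(2)*x/2) + C2*cos(sqrt(2)*x/2))*exp(-sqrt(2)*x/2) + (C3*sin(sqrt(2)*x/2) + C4*cos(sqrt(2)*x/2))*exp(sqrt(2)*x/2)


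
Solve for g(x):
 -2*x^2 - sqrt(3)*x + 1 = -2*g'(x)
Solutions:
 g(x) = C1 + x^3/3 + sqrt(3)*x^2/4 - x/2


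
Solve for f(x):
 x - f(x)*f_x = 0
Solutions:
 f(x) = -sqrt(C1 + x^2)
 f(x) = sqrt(C1 + x^2)


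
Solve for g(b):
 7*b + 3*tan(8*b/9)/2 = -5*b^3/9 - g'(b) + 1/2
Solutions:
 g(b) = C1 - 5*b^4/36 - 7*b^2/2 + b/2 + 27*log(cos(8*b/9))/16


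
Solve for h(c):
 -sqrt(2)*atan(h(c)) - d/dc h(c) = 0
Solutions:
 Integral(1/atan(_y), (_y, h(c))) = C1 - sqrt(2)*c


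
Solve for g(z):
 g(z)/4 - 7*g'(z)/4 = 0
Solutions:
 g(z) = C1*exp(z/7)


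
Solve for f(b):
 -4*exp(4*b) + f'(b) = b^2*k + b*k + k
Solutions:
 f(b) = C1 + b^3*k/3 + b^2*k/2 + b*k + exp(4*b)


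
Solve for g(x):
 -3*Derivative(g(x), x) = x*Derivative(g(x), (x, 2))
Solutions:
 g(x) = C1 + C2/x^2


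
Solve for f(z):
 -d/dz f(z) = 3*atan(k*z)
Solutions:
 f(z) = C1 - 3*Piecewise((z*atan(k*z) - log(k^2*z^2 + 1)/(2*k), Ne(k, 0)), (0, True))


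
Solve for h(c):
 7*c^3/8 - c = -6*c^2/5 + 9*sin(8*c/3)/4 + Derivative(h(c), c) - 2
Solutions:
 h(c) = C1 + 7*c^4/32 + 2*c^3/5 - c^2/2 + 2*c + 27*cos(8*c/3)/32


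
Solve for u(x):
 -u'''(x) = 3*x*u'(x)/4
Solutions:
 u(x) = C1 + Integral(C2*airyai(-6^(1/3)*x/2) + C3*airybi(-6^(1/3)*x/2), x)


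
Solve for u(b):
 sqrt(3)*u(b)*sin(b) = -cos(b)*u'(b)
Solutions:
 u(b) = C1*cos(b)^(sqrt(3))


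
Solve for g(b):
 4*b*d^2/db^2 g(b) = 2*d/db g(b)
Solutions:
 g(b) = C1 + C2*b^(3/2)


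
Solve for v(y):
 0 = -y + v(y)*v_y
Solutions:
 v(y) = -sqrt(C1 + y^2)
 v(y) = sqrt(C1 + y^2)


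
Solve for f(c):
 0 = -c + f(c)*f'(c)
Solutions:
 f(c) = -sqrt(C1 + c^2)
 f(c) = sqrt(C1 + c^2)


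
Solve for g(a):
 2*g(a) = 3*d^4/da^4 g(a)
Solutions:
 g(a) = C1*exp(-2^(1/4)*3^(3/4)*a/3) + C2*exp(2^(1/4)*3^(3/4)*a/3) + C3*sin(2^(1/4)*3^(3/4)*a/3) + C4*cos(2^(1/4)*3^(3/4)*a/3)


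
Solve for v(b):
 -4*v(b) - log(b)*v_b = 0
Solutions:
 v(b) = C1*exp(-4*li(b))


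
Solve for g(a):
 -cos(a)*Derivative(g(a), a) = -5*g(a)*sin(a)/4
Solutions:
 g(a) = C1/cos(a)^(5/4)


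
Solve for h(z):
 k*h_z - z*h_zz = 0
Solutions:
 h(z) = C1 + z^(re(k) + 1)*(C2*sin(log(z)*Abs(im(k))) + C3*cos(log(z)*im(k)))


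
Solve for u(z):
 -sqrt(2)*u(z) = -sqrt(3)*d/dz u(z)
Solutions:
 u(z) = C1*exp(sqrt(6)*z/3)


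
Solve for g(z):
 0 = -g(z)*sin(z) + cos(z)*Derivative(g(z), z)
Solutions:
 g(z) = C1/cos(z)


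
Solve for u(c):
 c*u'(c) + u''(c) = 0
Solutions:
 u(c) = C1 + C2*erf(sqrt(2)*c/2)


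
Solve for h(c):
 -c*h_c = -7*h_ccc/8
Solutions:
 h(c) = C1 + Integral(C2*airyai(2*7^(2/3)*c/7) + C3*airybi(2*7^(2/3)*c/7), c)


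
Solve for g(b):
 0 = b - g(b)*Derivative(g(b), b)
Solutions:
 g(b) = -sqrt(C1 + b^2)
 g(b) = sqrt(C1 + b^2)


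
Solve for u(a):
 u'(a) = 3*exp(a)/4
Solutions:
 u(a) = C1 + 3*exp(a)/4


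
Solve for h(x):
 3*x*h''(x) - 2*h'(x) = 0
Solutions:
 h(x) = C1 + C2*x^(5/3)


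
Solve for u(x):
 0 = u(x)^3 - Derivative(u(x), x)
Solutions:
 u(x) = -sqrt(2)*sqrt(-1/(C1 + x))/2
 u(x) = sqrt(2)*sqrt(-1/(C1 + x))/2


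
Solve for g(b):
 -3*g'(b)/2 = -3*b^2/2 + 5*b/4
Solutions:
 g(b) = C1 + b^3/3 - 5*b^2/12


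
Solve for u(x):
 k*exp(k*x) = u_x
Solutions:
 u(x) = C1 + exp(k*x)


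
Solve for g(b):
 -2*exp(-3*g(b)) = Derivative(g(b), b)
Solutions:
 g(b) = log(C1 - 6*b)/3
 g(b) = log((-3^(1/3) - 3^(5/6)*I)*(C1 - 2*b)^(1/3)/2)
 g(b) = log((-3^(1/3) + 3^(5/6)*I)*(C1 - 2*b)^(1/3)/2)


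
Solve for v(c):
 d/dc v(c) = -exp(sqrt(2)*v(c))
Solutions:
 v(c) = sqrt(2)*(2*log(1/(C1 + c)) - log(2))/4


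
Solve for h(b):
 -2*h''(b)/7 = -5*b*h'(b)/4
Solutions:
 h(b) = C1 + C2*erfi(sqrt(35)*b/4)


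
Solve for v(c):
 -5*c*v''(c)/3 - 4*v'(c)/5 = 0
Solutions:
 v(c) = C1 + C2*c^(13/25)


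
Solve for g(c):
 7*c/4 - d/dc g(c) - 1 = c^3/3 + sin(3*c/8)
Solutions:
 g(c) = C1 - c^4/12 + 7*c^2/8 - c + 8*cos(3*c/8)/3


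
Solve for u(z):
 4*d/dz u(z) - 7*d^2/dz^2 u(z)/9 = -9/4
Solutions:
 u(z) = C1 + C2*exp(36*z/7) - 9*z/16


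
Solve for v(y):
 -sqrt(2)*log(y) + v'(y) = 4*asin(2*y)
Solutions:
 v(y) = C1 + sqrt(2)*y*(log(y) - 1) + 4*y*asin(2*y) + 2*sqrt(1 - 4*y^2)


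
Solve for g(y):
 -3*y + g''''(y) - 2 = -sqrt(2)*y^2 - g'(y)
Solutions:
 g(y) = C1 + C4*exp(-y) - sqrt(2)*y^3/3 + 3*y^2/2 + 2*y + (C2*sin(sqrt(3)*y/2) + C3*cos(sqrt(3)*y/2))*exp(y/2)


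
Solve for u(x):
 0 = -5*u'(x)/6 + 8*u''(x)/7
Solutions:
 u(x) = C1 + C2*exp(35*x/48)


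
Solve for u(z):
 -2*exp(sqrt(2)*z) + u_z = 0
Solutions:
 u(z) = C1 + sqrt(2)*exp(sqrt(2)*z)


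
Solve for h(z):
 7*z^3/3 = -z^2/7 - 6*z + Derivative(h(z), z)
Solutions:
 h(z) = C1 + 7*z^4/12 + z^3/21 + 3*z^2


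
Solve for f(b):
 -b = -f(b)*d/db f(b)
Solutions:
 f(b) = -sqrt(C1 + b^2)
 f(b) = sqrt(C1 + b^2)


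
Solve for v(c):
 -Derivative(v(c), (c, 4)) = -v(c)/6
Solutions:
 v(c) = C1*exp(-6^(3/4)*c/6) + C2*exp(6^(3/4)*c/6) + C3*sin(6^(3/4)*c/6) + C4*cos(6^(3/4)*c/6)


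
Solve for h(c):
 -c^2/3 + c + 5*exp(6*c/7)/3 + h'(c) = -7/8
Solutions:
 h(c) = C1 + c^3/9 - c^2/2 - 7*c/8 - 35*exp(6*c/7)/18


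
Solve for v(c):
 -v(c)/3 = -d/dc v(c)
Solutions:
 v(c) = C1*exp(c/3)


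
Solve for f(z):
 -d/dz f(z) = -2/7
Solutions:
 f(z) = C1 + 2*z/7


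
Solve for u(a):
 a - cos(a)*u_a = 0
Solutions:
 u(a) = C1 + Integral(a/cos(a), a)


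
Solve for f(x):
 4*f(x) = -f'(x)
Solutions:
 f(x) = C1*exp(-4*x)


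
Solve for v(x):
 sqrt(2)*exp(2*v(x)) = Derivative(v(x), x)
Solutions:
 v(x) = log(-sqrt(-1/(C1 + sqrt(2)*x))) - log(2)/2
 v(x) = log(-1/(C1 + sqrt(2)*x))/2 - log(2)/2


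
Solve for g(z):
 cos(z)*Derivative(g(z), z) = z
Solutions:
 g(z) = C1 + Integral(z/cos(z), z)


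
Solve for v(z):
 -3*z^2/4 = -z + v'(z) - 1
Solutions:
 v(z) = C1 - z^3/4 + z^2/2 + z


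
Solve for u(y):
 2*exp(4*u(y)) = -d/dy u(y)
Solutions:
 u(y) = log(-I*(1/(C1 + 8*y))^(1/4))
 u(y) = log(I*(1/(C1 + 8*y))^(1/4))
 u(y) = log(-(1/(C1 + 8*y))^(1/4))
 u(y) = log(1/(C1 + 8*y))/4


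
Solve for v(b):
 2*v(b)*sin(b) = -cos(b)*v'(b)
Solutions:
 v(b) = C1*cos(b)^2


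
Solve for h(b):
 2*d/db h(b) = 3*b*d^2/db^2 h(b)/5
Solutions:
 h(b) = C1 + C2*b^(13/3)


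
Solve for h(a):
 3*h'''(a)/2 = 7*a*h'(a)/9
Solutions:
 h(a) = C1 + Integral(C2*airyai(14^(1/3)*a/3) + C3*airybi(14^(1/3)*a/3), a)


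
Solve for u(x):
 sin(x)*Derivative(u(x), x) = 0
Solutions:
 u(x) = C1


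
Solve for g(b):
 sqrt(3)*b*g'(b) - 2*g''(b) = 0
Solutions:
 g(b) = C1 + C2*erfi(3^(1/4)*b/2)


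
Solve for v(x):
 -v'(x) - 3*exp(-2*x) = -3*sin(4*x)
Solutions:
 v(x) = C1 - 3*cos(4*x)/4 + 3*exp(-2*x)/2


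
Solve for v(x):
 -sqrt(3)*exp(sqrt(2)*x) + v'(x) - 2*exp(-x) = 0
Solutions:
 v(x) = C1 + sqrt(6)*exp(sqrt(2)*x)/2 - 2*exp(-x)


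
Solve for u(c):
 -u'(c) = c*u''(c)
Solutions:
 u(c) = C1 + C2*log(c)


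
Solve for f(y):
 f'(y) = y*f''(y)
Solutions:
 f(y) = C1 + C2*y^2


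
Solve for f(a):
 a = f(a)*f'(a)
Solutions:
 f(a) = -sqrt(C1 + a^2)
 f(a) = sqrt(C1 + a^2)


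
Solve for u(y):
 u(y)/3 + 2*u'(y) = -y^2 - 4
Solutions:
 u(y) = C1*exp(-y/6) - 3*y^2 + 36*y - 228


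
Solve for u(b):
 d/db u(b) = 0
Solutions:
 u(b) = C1


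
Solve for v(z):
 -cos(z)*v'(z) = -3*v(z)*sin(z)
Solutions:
 v(z) = C1/cos(z)^3


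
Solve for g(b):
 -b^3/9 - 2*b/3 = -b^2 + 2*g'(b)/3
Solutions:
 g(b) = C1 - b^4/24 + b^3/2 - b^2/2


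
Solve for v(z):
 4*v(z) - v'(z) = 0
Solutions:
 v(z) = C1*exp(4*z)


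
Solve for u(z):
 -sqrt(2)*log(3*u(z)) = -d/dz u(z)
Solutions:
 -sqrt(2)*Integral(1/(log(_y) + log(3)), (_y, u(z)))/2 = C1 - z


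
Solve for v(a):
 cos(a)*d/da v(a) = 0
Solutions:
 v(a) = C1


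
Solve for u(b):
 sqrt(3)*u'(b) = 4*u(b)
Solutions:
 u(b) = C1*exp(4*sqrt(3)*b/3)


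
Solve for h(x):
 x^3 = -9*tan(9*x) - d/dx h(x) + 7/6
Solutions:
 h(x) = C1 - x^4/4 + 7*x/6 + log(cos(9*x))


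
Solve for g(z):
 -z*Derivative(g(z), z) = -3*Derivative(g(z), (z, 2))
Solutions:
 g(z) = C1 + C2*erfi(sqrt(6)*z/6)


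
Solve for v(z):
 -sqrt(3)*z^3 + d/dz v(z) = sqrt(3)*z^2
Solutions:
 v(z) = C1 + sqrt(3)*z^4/4 + sqrt(3)*z^3/3


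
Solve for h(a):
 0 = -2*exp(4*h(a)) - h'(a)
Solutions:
 h(a) = log(-I*(1/(C1 + 8*a))^(1/4))
 h(a) = log(I*(1/(C1 + 8*a))^(1/4))
 h(a) = log(-(1/(C1 + 8*a))^(1/4))
 h(a) = log(1/(C1 + 8*a))/4


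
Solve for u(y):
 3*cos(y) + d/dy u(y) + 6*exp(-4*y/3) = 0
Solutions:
 u(y) = C1 - 3*sin(y) + 9*exp(-4*y/3)/2


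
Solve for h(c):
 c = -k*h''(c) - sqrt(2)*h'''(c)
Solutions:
 h(c) = C1 + C2*c + C3*exp(-sqrt(2)*c*k/2) - c^3/(6*k) + sqrt(2)*c^2/(2*k^2)


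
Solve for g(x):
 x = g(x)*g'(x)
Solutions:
 g(x) = -sqrt(C1 + x^2)
 g(x) = sqrt(C1 + x^2)


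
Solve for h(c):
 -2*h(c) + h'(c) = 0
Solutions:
 h(c) = C1*exp(2*c)


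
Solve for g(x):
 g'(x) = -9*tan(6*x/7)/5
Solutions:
 g(x) = C1 + 21*log(cos(6*x/7))/10


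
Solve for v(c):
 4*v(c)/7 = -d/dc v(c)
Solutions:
 v(c) = C1*exp(-4*c/7)


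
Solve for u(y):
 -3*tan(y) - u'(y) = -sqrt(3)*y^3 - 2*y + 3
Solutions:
 u(y) = C1 + sqrt(3)*y^4/4 + y^2 - 3*y + 3*log(cos(y))


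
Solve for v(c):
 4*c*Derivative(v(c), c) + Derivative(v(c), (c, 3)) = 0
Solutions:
 v(c) = C1 + Integral(C2*airyai(-2^(2/3)*c) + C3*airybi(-2^(2/3)*c), c)


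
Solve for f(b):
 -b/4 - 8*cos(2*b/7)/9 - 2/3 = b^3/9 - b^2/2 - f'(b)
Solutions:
 f(b) = C1 + b^4/36 - b^3/6 + b^2/8 + 2*b/3 + 28*sin(2*b/7)/9


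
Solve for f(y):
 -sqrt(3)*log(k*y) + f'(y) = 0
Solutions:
 f(y) = C1 + sqrt(3)*y*log(k*y) - sqrt(3)*y


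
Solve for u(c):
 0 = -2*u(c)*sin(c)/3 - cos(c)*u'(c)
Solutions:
 u(c) = C1*cos(c)^(2/3)


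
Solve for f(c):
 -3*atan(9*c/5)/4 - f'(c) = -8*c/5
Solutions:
 f(c) = C1 + 4*c^2/5 - 3*c*atan(9*c/5)/4 + 5*log(81*c^2 + 25)/24


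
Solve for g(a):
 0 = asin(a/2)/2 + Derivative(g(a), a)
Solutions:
 g(a) = C1 - a*asin(a/2)/2 - sqrt(4 - a^2)/2


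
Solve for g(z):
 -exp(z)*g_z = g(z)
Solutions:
 g(z) = C1*exp(exp(-z))


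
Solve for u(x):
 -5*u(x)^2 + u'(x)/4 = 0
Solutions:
 u(x) = -1/(C1 + 20*x)


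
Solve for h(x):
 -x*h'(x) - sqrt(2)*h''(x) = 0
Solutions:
 h(x) = C1 + C2*erf(2^(1/4)*x/2)


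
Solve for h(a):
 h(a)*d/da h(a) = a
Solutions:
 h(a) = -sqrt(C1 + a^2)
 h(a) = sqrt(C1 + a^2)


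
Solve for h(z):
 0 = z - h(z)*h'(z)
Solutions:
 h(z) = -sqrt(C1 + z^2)
 h(z) = sqrt(C1 + z^2)


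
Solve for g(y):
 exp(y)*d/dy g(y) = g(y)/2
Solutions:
 g(y) = C1*exp(-exp(-y)/2)


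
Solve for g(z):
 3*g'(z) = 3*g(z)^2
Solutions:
 g(z) = -1/(C1 + z)


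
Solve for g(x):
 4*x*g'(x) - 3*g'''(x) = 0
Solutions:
 g(x) = C1 + Integral(C2*airyai(6^(2/3)*x/3) + C3*airybi(6^(2/3)*x/3), x)


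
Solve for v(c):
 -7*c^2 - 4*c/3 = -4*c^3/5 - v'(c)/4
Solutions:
 v(c) = C1 - 4*c^4/5 + 28*c^3/3 + 8*c^2/3


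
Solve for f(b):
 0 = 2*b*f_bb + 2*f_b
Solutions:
 f(b) = C1 + C2*log(b)


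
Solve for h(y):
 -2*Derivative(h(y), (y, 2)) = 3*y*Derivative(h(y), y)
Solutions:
 h(y) = C1 + C2*erf(sqrt(3)*y/2)


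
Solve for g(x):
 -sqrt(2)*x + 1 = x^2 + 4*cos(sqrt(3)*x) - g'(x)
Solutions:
 g(x) = C1 + x^3/3 + sqrt(2)*x^2/2 - x + 4*sqrt(3)*sin(sqrt(3)*x)/3


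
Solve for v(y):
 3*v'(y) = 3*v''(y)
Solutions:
 v(y) = C1 + C2*exp(y)


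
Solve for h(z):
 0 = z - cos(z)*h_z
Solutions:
 h(z) = C1 + Integral(z/cos(z), z)


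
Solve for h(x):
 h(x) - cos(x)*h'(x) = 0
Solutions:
 h(x) = C1*sqrt(sin(x) + 1)/sqrt(sin(x) - 1)


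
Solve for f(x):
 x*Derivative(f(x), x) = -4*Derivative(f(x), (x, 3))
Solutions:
 f(x) = C1 + Integral(C2*airyai(-2^(1/3)*x/2) + C3*airybi(-2^(1/3)*x/2), x)


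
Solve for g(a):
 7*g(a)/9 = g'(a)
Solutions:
 g(a) = C1*exp(7*a/9)


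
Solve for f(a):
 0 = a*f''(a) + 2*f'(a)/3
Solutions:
 f(a) = C1 + C2*a^(1/3)


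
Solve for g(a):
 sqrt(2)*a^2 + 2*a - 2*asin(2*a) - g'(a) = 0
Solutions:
 g(a) = C1 + sqrt(2)*a^3/3 + a^2 - 2*a*asin(2*a) - sqrt(1 - 4*a^2)


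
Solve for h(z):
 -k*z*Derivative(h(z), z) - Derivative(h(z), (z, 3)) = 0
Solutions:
 h(z) = C1 + Integral(C2*airyai(z*(-k)^(1/3)) + C3*airybi(z*(-k)^(1/3)), z)


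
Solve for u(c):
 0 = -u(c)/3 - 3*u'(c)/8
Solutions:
 u(c) = C1*exp(-8*c/9)


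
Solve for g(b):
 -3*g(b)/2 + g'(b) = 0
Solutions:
 g(b) = C1*exp(3*b/2)


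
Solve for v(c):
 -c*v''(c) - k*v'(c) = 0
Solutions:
 v(c) = C1 + c^(1 - re(k))*(C2*sin(log(c)*Abs(im(k))) + C3*cos(log(c)*im(k)))


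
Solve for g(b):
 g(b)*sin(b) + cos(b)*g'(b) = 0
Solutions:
 g(b) = C1*cos(b)


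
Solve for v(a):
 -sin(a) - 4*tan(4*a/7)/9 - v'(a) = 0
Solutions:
 v(a) = C1 + 7*log(cos(4*a/7))/9 + cos(a)


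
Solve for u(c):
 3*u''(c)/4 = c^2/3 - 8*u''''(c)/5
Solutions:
 u(c) = C1 + C2*c + C3*sin(sqrt(30)*c/8) + C4*cos(sqrt(30)*c/8) + c^4/27 - 128*c^2/135


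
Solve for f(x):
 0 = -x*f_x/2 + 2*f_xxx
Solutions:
 f(x) = C1 + Integral(C2*airyai(2^(1/3)*x/2) + C3*airybi(2^(1/3)*x/2), x)


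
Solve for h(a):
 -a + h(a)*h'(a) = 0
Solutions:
 h(a) = -sqrt(C1 + a^2)
 h(a) = sqrt(C1 + a^2)


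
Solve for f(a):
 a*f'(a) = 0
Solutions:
 f(a) = C1


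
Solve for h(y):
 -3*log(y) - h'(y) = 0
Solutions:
 h(y) = C1 - 3*y*log(y) + 3*y


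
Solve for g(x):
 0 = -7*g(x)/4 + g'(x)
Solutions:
 g(x) = C1*exp(7*x/4)


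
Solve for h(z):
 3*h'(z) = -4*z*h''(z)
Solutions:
 h(z) = C1 + C2*z^(1/4)


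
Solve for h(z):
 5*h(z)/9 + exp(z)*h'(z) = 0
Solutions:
 h(z) = C1*exp(5*exp(-z)/9)


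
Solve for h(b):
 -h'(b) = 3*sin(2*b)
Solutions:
 h(b) = C1 + 3*cos(2*b)/2


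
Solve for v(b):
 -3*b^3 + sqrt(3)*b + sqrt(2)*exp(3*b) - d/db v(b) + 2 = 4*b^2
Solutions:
 v(b) = C1 - 3*b^4/4 - 4*b^3/3 + sqrt(3)*b^2/2 + 2*b + sqrt(2)*exp(3*b)/3


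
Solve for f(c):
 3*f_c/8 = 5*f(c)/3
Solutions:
 f(c) = C1*exp(40*c/9)


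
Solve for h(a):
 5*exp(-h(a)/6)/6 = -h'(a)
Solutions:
 h(a) = 6*log(C1 - 5*a/36)


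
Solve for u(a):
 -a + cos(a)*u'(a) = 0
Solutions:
 u(a) = C1 + Integral(a/cos(a), a)


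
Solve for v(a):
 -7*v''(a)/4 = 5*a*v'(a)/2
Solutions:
 v(a) = C1 + C2*erf(sqrt(35)*a/7)


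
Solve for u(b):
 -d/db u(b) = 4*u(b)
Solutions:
 u(b) = C1*exp(-4*b)


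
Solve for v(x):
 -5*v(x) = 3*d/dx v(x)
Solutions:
 v(x) = C1*exp(-5*x/3)


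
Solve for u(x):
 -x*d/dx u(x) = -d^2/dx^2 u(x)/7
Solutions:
 u(x) = C1 + C2*erfi(sqrt(14)*x/2)


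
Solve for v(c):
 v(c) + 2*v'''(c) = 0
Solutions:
 v(c) = C3*exp(-2^(2/3)*c/2) + (C1*sin(2^(2/3)*sqrt(3)*c/4) + C2*cos(2^(2/3)*sqrt(3)*c/4))*exp(2^(2/3)*c/4)


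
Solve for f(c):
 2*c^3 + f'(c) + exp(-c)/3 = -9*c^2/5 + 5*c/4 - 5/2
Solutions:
 f(c) = C1 - c^4/2 - 3*c^3/5 + 5*c^2/8 - 5*c/2 + exp(-c)/3


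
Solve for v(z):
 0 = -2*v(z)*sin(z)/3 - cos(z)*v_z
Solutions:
 v(z) = C1*cos(z)^(2/3)


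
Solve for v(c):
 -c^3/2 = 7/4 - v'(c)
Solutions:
 v(c) = C1 + c^4/8 + 7*c/4


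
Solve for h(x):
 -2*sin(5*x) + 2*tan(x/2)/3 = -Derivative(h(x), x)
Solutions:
 h(x) = C1 + 4*log(cos(x/2))/3 - 2*cos(5*x)/5


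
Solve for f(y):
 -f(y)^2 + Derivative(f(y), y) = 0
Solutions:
 f(y) = -1/(C1 + y)


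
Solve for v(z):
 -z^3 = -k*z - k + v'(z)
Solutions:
 v(z) = C1 + k*z^2/2 + k*z - z^4/4


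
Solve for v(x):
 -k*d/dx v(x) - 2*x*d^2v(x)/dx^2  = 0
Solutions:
 v(x) = C1 + x^(1 - re(k)/2)*(C2*sin(log(x)*Abs(im(k))/2) + C3*cos(log(x)*im(k)/2))


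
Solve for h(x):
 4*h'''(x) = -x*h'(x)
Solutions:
 h(x) = C1 + Integral(C2*airyai(-2^(1/3)*x/2) + C3*airybi(-2^(1/3)*x/2), x)


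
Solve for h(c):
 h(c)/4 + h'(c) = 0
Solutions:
 h(c) = C1*exp(-c/4)


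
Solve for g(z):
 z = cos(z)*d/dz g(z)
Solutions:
 g(z) = C1 + Integral(z/cos(z), z)


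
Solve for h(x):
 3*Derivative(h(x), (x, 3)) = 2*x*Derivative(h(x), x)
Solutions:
 h(x) = C1 + Integral(C2*airyai(2^(1/3)*3^(2/3)*x/3) + C3*airybi(2^(1/3)*3^(2/3)*x/3), x)


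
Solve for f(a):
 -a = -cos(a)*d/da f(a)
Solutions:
 f(a) = C1 + Integral(a/cos(a), a)


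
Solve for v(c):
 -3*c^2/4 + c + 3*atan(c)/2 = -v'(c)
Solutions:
 v(c) = C1 + c^3/4 - c^2/2 - 3*c*atan(c)/2 + 3*log(c^2 + 1)/4


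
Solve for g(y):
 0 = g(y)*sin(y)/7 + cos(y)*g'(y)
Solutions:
 g(y) = C1*cos(y)^(1/7)


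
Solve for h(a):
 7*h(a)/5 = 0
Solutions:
 h(a) = 0


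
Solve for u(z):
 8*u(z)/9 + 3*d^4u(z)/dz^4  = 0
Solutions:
 u(z) = (C1*sin(6^(1/4)*z/3) + C2*cos(6^(1/4)*z/3))*exp(-6^(1/4)*z/3) + (C3*sin(6^(1/4)*z/3) + C4*cos(6^(1/4)*z/3))*exp(6^(1/4)*z/3)


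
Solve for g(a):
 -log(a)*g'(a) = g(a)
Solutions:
 g(a) = C1*exp(-li(a))


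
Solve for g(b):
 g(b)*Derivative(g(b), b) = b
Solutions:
 g(b) = -sqrt(C1 + b^2)
 g(b) = sqrt(C1 + b^2)


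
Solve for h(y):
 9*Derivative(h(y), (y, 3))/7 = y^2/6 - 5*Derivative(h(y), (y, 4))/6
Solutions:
 h(y) = C1 + C2*y + C3*y^2 + C4*exp(-54*y/35) + 7*y^5/3240 - 245*y^4/34992 + 8575*y^3/472392


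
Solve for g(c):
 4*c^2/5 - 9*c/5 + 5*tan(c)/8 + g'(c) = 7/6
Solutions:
 g(c) = C1 - 4*c^3/15 + 9*c^2/10 + 7*c/6 + 5*log(cos(c))/8


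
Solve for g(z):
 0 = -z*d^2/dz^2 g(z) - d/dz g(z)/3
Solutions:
 g(z) = C1 + C2*z^(2/3)


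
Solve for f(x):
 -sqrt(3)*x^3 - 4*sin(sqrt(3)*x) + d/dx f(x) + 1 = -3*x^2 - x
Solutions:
 f(x) = C1 + sqrt(3)*x^4/4 - x^3 - x^2/2 - x - 4*sqrt(3)*cos(sqrt(3)*x)/3


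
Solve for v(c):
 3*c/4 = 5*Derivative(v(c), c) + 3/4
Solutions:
 v(c) = C1 + 3*c^2/40 - 3*c/20


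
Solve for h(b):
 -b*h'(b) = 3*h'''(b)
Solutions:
 h(b) = C1 + Integral(C2*airyai(-3^(2/3)*b/3) + C3*airybi(-3^(2/3)*b/3), b)


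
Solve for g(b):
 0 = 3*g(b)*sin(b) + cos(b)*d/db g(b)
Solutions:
 g(b) = C1*cos(b)^3


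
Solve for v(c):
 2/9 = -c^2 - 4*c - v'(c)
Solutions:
 v(c) = C1 - c^3/3 - 2*c^2 - 2*c/9


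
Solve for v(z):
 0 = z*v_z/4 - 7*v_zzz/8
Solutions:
 v(z) = C1 + Integral(C2*airyai(2^(1/3)*7^(2/3)*z/7) + C3*airybi(2^(1/3)*7^(2/3)*z/7), z)


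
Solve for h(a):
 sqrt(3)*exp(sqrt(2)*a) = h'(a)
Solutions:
 h(a) = C1 + sqrt(6)*exp(sqrt(2)*a)/2


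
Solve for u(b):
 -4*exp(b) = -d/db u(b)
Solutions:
 u(b) = C1 + 4*exp(b)


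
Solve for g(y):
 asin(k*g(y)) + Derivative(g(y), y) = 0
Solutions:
 Integral(1/asin(_y*k), (_y, g(y))) = C1 - y


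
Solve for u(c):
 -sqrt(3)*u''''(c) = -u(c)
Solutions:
 u(c) = C1*exp(-3^(7/8)*c/3) + C2*exp(3^(7/8)*c/3) + C3*sin(3^(7/8)*c/3) + C4*cos(3^(7/8)*c/3)


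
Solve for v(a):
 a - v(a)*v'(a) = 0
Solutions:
 v(a) = -sqrt(C1 + a^2)
 v(a) = sqrt(C1 + a^2)


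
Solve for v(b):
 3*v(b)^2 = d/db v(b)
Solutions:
 v(b) = -1/(C1 + 3*b)


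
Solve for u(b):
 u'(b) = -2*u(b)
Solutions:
 u(b) = C1*exp(-2*b)


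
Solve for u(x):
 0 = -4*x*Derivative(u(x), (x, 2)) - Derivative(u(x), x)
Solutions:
 u(x) = C1 + C2*x^(3/4)


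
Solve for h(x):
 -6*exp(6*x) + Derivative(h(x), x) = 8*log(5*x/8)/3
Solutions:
 h(x) = C1 + 8*x*log(x)/3 + x*(-8*log(2) - 8/3 + 8*log(5)/3) + exp(6*x)


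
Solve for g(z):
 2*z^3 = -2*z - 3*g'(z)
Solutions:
 g(z) = C1 - z^4/6 - z^2/3


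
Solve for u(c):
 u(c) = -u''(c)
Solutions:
 u(c) = C1*sin(c) + C2*cos(c)


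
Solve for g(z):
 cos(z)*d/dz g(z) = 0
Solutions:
 g(z) = C1


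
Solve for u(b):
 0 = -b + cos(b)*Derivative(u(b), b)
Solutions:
 u(b) = C1 + Integral(b/cos(b), b)


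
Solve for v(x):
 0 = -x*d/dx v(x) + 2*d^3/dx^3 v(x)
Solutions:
 v(x) = C1 + Integral(C2*airyai(2^(2/3)*x/2) + C3*airybi(2^(2/3)*x/2), x)


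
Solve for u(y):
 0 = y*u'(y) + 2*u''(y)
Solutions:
 u(y) = C1 + C2*erf(y/2)


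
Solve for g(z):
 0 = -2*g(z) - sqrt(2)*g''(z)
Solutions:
 g(z) = C1*sin(2^(1/4)*z) + C2*cos(2^(1/4)*z)


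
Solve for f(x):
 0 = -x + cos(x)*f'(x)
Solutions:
 f(x) = C1 + Integral(x/cos(x), x)


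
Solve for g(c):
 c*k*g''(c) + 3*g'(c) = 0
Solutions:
 g(c) = C1 + c^(((re(k) - 3)*re(k) + im(k)^2)/(re(k)^2 + im(k)^2))*(C2*sin(3*log(c)*Abs(im(k))/(re(k)^2 + im(k)^2)) + C3*cos(3*log(c)*im(k)/(re(k)^2 + im(k)^2)))


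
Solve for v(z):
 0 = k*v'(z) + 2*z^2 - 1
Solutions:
 v(z) = C1 - 2*z^3/(3*k) + z/k


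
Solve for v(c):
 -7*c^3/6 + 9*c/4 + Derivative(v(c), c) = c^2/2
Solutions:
 v(c) = C1 + 7*c^4/24 + c^3/6 - 9*c^2/8


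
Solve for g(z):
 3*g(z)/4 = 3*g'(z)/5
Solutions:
 g(z) = C1*exp(5*z/4)


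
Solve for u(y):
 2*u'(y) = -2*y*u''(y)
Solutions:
 u(y) = C1 + C2*log(y)


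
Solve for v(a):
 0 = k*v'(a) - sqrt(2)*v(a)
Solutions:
 v(a) = C1*exp(sqrt(2)*a/k)


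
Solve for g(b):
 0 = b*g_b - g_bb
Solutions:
 g(b) = C1 + C2*erfi(sqrt(2)*b/2)


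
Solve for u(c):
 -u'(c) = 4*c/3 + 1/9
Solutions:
 u(c) = C1 - 2*c^2/3 - c/9


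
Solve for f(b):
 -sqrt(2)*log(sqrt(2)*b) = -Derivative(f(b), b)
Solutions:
 f(b) = C1 + sqrt(2)*b*log(b) - sqrt(2)*b + sqrt(2)*b*log(2)/2


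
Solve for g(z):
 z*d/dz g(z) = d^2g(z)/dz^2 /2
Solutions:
 g(z) = C1 + C2*erfi(z)


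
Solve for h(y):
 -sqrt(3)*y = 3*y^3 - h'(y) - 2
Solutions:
 h(y) = C1 + 3*y^4/4 + sqrt(3)*y^2/2 - 2*y


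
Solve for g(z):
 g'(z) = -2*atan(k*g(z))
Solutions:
 Integral(1/atan(_y*k), (_y, g(z))) = C1 - 2*z


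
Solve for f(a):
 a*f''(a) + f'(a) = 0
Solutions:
 f(a) = C1 + C2*log(a)


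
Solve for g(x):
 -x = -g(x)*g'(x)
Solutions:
 g(x) = -sqrt(C1 + x^2)
 g(x) = sqrt(C1 + x^2)


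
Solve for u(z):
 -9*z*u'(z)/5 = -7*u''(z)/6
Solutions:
 u(z) = C1 + C2*erfi(3*sqrt(105)*z/35)


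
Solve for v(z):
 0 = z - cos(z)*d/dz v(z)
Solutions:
 v(z) = C1 + Integral(z/cos(z), z)


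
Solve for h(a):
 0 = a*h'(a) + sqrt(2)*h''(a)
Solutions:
 h(a) = C1 + C2*erf(2^(1/4)*a/2)


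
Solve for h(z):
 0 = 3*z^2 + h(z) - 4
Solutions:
 h(z) = 4 - 3*z^2


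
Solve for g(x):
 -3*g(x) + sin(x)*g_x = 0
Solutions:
 g(x) = C1*(cos(x) - 1)^(3/2)/(cos(x) + 1)^(3/2)


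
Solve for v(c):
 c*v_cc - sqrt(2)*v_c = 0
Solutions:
 v(c) = C1 + C2*c^(1 + sqrt(2))


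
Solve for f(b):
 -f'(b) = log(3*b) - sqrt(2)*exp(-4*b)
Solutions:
 f(b) = C1 - b*log(b) + b*(1 - log(3)) - sqrt(2)*exp(-4*b)/4


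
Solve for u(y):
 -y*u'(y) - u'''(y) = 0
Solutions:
 u(y) = C1 + Integral(C2*airyai(-y) + C3*airybi(-y), y)


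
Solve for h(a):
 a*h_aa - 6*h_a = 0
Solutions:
 h(a) = C1 + C2*a^7


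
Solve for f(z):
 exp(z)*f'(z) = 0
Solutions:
 f(z) = C1


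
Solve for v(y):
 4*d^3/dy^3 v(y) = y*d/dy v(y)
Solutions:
 v(y) = C1 + Integral(C2*airyai(2^(1/3)*y/2) + C3*airybi(2^(1/3)*y/2), y)


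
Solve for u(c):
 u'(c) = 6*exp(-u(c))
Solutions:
 u(c) = log(C1 + 6*c)


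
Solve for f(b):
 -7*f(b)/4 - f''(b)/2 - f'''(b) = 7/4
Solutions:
 f(b) = C1*exp(b*(-2 + (3*sqrt(4011) + 190)^(-1/3) + (3*sqrt(4011) + 190)^(1/3))/12)*sin(sqrt(3)*b*(-(3*sqrt(4011) + 190)^(1/3) + (3*sqrt(4011) + 190)^(-1/3))/12) + C2*exp(b*(-2 + (3*sqrt(4011) + 190)^(-1/3) + (3*sqrt(4011) + 190)^(1/3))/12)*cos(sqrt(3)*b*(-(3*sqrt(4011) + 190)^(1/3) + (3*sqrt(4011) + 190)^(-1/3))/12) + C3*exp(-b*((3*sqrt(4011) + 190)^(-1/3) + 1 + (3*sqrt(4011) + 190)^(1/3))/6) - 1


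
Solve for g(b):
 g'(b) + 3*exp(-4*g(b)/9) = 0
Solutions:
 g(b) = 9*log(-I*(C1 - 4*b/3)^(1/4))
 g(b) = 9*log(I*(C1 - 4*b/3)^(1/4))
 g(b) = 9*log(-(C1 - 4*b/3)^(1/4))
 g(b) = 9*log(C1 - 4*b/3)/4


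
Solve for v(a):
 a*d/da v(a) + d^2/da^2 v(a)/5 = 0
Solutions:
 v(a) = C1 + C2*erf(sqrt(10)*a/2)


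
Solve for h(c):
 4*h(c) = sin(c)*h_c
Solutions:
 h(c) = C1*(cos(c)^2 - 2*cos(c) + 1)/(cos(c)^2 + 2*cos(c) + 1)


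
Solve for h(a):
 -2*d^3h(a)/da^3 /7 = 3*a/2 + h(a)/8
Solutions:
 h(a) = C3*exp(-2^(2/3)*7^(1/3)*a/4) - 12*a + (C1*sin(2^(2/3)*sqrt(3)*7^(1/3)*a/8) + C2*cos(2^(2/3)*sqrt(3)*7^(1/3)*a/8))*exp(2^(2/3)*7^(1/3)*a/8)


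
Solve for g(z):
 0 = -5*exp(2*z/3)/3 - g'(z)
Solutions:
 g(z) = C1 - 5*exp(2*z/3)/2


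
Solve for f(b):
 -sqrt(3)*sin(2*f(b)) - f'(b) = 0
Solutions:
 f(b) = pi - acos((-C1 - exp(4*sqrt(3)*b))/(C1 - exp(4*sqrt(3)*b)))/2
 f(b) = acos((-C1 - exp(4*sqrt(3)*b))/(C1 - exp(4*sqrt(3)*b)))/2


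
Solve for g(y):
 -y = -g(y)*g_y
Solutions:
 g(y) = -sqrt(C1 + y^2)
 g(y) = sqrt(C1 + y^2)


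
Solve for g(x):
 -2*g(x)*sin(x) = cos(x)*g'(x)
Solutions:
 g(x) = C1*cos(x)^2


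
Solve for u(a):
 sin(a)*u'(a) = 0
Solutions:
 u(a) = C1


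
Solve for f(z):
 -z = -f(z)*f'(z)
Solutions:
 f(z) = -sqrt(C1 + z^2)
 f(z) = sqrt(C1 + z^2)


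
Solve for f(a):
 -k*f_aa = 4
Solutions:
 f(a) = C1 + C2*a - 2*a^2/k


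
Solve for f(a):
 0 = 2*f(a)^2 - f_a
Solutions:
 f(a) = -1/(C1 + 2*a)


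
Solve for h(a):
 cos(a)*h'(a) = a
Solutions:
 h(a) = C1 + Integral(a/cos(a), a)


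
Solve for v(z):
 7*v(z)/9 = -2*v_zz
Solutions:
 v(z) = C1*sin(sqrt(14)*z/6) + C2*cos(sqrt(14)*z/6)


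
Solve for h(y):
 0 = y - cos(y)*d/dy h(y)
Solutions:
 h(y) = C1 + Integral(y/cos(y), y)


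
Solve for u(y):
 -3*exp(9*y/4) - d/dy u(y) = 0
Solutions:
 u(y) = C1 - 4*exp(9*y/4)/3


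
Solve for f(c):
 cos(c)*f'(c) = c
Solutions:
 f(c) = C1 + Integral(c/cos(c), c)


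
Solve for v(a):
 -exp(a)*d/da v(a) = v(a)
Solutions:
 v(a) = C1*exp(exp(-a))


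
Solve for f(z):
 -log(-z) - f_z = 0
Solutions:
 f(z) = C1 - z*log(-z) + z


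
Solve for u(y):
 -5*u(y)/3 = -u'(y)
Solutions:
 u(y) = C1*exp(5*y/3)


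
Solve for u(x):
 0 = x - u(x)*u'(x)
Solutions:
 u(x) = -sqrt(C1 + x^2)
 u(x) = sqrt(C1 + x^2)


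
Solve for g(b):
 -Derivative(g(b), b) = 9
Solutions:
 g(b) = C1 - 9*b


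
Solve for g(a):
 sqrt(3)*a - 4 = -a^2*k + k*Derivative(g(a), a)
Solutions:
 g(a) = C1 + a^3/3 + sqrt(3)*a^2/(2*k) - 4*a/k


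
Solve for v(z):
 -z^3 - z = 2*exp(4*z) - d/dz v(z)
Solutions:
 v(z) = C1 + z^4/4 + z^2/2 + exp(4*z)/2


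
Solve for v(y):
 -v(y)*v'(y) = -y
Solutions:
 v(y) = -sqrt(C1 + y^2)
 v(y) = sqrt(C1 + y^2)


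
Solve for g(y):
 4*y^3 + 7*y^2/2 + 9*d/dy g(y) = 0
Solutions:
 g(y) = C1 - y^4/9 - 7*y^3/54


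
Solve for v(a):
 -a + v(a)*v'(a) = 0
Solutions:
 v(a) = -sqrt(C1 + a^2)
 v(a) = sqrt(C1 + a^2)


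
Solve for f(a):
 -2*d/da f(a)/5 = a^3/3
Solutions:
 f(a) = C1 - 5*a^4/24


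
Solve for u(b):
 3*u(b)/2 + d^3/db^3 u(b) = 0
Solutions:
 u(b) = C3*exp(-2^(2/3)*3^(1/3)*b/2) + (C1*sin(2^(2/3)*3^(5/6)*b/4) + C2*cos(2^(2/3)*3^(5/6)*b/4))*exp(2^(2/3)*3^(1/3)*b/4)


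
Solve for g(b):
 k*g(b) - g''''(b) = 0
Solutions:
 g(b) = C1*exp(-b*k^(1/4)) + C2*exp(b*k^(1/4)) + C3*exp(-I*b*k^(1/4)) + C4*exp(I*b*k^(1/4))


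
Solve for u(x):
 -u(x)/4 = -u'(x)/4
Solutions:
 u(x) = C1*exp(x)


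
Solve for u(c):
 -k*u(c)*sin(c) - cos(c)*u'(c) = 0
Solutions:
 u(c) = C1*exp(k*log(cos(c)))


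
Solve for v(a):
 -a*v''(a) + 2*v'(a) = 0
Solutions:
 v(a) = C1 + C2*a^3


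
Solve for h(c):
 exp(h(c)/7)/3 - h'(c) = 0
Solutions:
 h(c) = 7*log(-1/(C1 + c)) + 7*log(21)


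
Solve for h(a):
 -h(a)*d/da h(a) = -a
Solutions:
 h(a) = -sqrt(C1 + a^2)
 h(a) = sqrt(C1 + a^2)


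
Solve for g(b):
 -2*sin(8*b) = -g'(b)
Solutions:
 g(b) = C1 - cos(8*b)/4


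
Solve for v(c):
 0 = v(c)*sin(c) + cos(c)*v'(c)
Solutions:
 v(c) = C1*cos(c)


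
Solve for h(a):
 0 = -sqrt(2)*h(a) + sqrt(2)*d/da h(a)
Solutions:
 h(a) = C1*exp(a)


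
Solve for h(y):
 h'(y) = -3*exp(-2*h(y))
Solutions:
 h(y) = log(-sqrt(C1 - 6*y))
 h(y) = log(C1 - 6*y)/2


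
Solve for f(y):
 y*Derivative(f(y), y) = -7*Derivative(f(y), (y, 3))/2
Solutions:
 f(y) = C1 + Integral(C2*airyai(-2^(1/3)*7^(2/3)*y/7) + C3*airybi(-2^(1/3)*7^(2/3)*y/7), y)


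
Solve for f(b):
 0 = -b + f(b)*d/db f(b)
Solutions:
 f(b) = -sqrt(C1 + b^2)
 f(b) = sqrt(C1 + b^2)


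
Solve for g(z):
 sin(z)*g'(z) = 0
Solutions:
 g(z) = C1


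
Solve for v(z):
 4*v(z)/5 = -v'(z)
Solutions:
 v(z) = C1*exp(-4*z/5)


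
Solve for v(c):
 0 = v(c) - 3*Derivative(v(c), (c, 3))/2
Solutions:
 v(c) = C3*exp(2^(1/3)*3^(2/3)*c/3) + (C1*sin(2^(1/3)*3^(1/6)*c/2) + C2*cos(2^(1/3)*3^(1/6)*c/2))*exp(-2^(1/3)*3^(2/3)*c/6)


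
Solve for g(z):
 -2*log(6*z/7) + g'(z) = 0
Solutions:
 g(z) = C1 + 2*z*log(z) - 2*z + z*log(36/49)


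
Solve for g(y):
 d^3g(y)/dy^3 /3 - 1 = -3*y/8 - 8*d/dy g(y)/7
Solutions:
 g(y) = C1 + C2*sin(2*sqrt(42)*y/7) + C3*cos(2*sqrt(42)*y/7) - 21*y^2/128 + 7*y/8


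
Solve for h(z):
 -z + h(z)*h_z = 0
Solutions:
 h(z) = -sqrt(C1 + z^2)
 h(z) = sqrt(C1 + z^2)


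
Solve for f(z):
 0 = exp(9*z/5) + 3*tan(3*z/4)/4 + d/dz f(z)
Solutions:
 f(z) = C1 - 5*exp(9*z/5)/9 + log(cos(3*z/4))


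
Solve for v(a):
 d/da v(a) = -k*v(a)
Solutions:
 v(a) = C1*exp(-a*k)


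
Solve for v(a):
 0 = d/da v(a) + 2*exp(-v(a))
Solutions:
 v(a) = log(C1 - 2*a)


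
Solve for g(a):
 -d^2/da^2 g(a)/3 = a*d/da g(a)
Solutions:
 g(a) = C1 + C2*erf(sqrt(6)*a/2)


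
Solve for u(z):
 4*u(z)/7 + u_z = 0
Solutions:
 u(z) = C1*exp(-4*z/7)


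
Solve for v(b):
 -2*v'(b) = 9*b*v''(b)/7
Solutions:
 v(b) = C1 + C2/b^(5/9)


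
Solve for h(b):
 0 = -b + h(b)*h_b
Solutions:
 h(b) = -sqrt(C1 + b^2)
 h(b) = sqrt(C1 + b^2)


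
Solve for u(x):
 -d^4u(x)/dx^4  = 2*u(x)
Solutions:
 u(x) = (C1*sin(2^(3/4)*x/2) + C2*cos(2^(3/4)*x/2))*exp(-2^(3/4)*x/2) + (C3*sin(2^(3/4)*x/2) + C4*cos(2^(3/4)*x/2))*exp(2^(3/4)*x/2)


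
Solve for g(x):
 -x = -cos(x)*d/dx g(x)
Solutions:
 g(x) = C1 + Integral(x/cos(x), x)


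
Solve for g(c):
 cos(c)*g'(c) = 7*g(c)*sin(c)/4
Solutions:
 g(c) = C1/cos(c)^(7/4)


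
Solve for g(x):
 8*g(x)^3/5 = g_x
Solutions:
 g(x) = -sqrt(10)*sqrt(-1/(C1 + 8*x))/2
 g(x) = sqrt(10)*sqrt(-1/(C1 + 8*x))/2


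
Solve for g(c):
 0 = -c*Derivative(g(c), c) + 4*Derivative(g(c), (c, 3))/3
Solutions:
 g(c) = C1 + Integral(C2*airyai(6^(1/3)*c/2) + C3*airybi(6^(1/3)*c/2), c)


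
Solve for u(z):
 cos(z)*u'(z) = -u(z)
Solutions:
 u(z) = C1*sqrt(sin(z) - 1)/sqrt(sin(z) + 1)


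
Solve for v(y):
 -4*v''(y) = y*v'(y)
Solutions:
 v(y) = C1 + C2*erf(sqrt(2)*y/4)


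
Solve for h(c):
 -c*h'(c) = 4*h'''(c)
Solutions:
 h(c) = C1 + Integral(C2*airyai(-2^(1/3)*c/2) + C3*airybi(-2^(1/3)*c/2), c)


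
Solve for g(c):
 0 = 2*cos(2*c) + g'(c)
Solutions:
 g(c) = C1 - sin(2*c)


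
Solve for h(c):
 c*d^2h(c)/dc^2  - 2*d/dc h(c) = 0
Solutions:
 h(c) = C1 + C2*c^3


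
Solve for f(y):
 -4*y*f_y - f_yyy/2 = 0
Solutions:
 f(y) = C1 + Integral(C2*airyai(-2*y) + C3*airybi(-2*y), y)


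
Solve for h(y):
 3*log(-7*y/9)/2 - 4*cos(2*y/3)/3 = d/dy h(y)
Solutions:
 h(y) = C1 + 3*y*log(-y)/2 - 3*y*log(3) - 3*y/2 + 3*y*log(7)/2 - 2*sin(2*y/3)


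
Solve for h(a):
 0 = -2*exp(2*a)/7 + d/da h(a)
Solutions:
 h(a) = C1 + exp(2*a)/7


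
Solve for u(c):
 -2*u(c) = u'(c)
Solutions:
 u(c) = C1*exp(-2*c)


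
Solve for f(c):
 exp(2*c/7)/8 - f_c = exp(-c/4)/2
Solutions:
 f(c) = C1 + 7*exp(2*c/7)/16 + 2*exp(-c/4)


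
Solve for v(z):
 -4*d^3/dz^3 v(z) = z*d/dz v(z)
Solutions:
 v(z) = C1 + Integral(C2*airyai(-2^(1/3)*z/2) + C3*airybi(-2^(1/3)*z/2), z)


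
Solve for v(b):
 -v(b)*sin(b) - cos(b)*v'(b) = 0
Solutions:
 v(b) = C1*cos(b)


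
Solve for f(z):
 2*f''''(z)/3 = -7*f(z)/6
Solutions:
 f(z) = (C1*sin(7^(1/4)*z/2) + C2*cos(7^(1/4)*z/2))*exp(-7^(1/4)*z/2) + (C3*sin(7^(1/4)*z/2) + C4*cos(7^(1/4)*z/2))*exp(7^(1/4)*z/2)


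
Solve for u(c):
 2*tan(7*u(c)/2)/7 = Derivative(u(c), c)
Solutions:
 u(c) = -2*asin(C1*exp(c))/7 + 2*pi/7
 u(c) = 2*asin(C1*exp(c))/7


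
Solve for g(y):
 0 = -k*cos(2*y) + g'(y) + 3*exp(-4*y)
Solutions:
 g(y) = C1 + k*sin(2*y)/2 + 3*exp(-4*y)/4


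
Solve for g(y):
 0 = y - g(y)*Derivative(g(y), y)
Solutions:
 g(y) = -sqrt(C1 + y^2)
 g(y) = sqrt(C1 + y^2)


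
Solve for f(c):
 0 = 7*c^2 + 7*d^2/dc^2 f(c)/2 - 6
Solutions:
 f(c) = C1 + C2*c - c^4/6 + 6*c^2/7


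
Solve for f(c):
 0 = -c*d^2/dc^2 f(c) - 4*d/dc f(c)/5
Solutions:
 f(c) = C1 + C2*c^(1/5)


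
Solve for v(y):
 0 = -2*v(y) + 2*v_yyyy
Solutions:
 v(y) = C1*exp(-y) + C2*exp(y) + C3*sin(y) + C4*cos(y)


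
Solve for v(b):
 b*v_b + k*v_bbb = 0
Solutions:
 v(b) = C1 + Integral(C2*airyai(b*(-1/k)^(1/3)) + C3*airybi(b*(-1/k)^(1/3)), b)


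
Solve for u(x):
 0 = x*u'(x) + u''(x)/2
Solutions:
 u(x) = C1 + C2*erf(x)


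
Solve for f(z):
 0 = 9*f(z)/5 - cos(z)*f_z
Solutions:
 f(z) = C1*(sin(z) + 1)^(9/10)/(sin(z) - 1)^(9/10)


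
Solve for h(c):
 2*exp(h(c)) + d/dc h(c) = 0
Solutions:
 h(c) = log(1/(C1 + 2*c))


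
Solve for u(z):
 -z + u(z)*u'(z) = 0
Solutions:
 u(z) = -sqrt(C1 + z^2)
 u(z) = sqrt(C1 + z^2)


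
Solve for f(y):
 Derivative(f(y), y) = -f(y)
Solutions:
 f(y) = C1*exp(-y)


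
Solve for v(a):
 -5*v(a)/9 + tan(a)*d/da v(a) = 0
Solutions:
 v(a) = C1*sin(a)^(5/9)


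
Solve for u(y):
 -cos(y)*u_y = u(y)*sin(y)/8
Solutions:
 u(y) = C1*cos(y)^(1/8)


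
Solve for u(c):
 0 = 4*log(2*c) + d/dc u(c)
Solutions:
 u(c) = C1 - 4*c*log(c) - c*log(16) + 4*c


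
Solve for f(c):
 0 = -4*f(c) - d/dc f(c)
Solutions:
 f(c) = C1*exp(-4*c)


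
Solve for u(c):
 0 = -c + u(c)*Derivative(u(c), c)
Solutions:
 u(c) = -sqrt(C1 + c^2)
 u(c) = sqrt(C1 + c^2)


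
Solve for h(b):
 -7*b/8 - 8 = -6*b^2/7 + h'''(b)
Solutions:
 h(b) = C1 + C2*b + C3*b^2 + b^5/70 - 7*b^4/192 - 4*b^3/3


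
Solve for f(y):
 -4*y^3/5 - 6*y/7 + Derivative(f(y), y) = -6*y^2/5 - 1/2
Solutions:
 f(y) = C1 + y^4/5 - 2*y^3/5 + 3*y^2/7 - y/2


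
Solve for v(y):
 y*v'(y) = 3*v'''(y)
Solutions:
 v(y) = C1 + Integral(C2*airyai(3^(2/3)*y/3) + C3*airybi(3^(2/3)*y/3), y)


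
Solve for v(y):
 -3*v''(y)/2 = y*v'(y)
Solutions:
 v(y) = C1 + C2*erf(sqrt(3)*y/3)
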